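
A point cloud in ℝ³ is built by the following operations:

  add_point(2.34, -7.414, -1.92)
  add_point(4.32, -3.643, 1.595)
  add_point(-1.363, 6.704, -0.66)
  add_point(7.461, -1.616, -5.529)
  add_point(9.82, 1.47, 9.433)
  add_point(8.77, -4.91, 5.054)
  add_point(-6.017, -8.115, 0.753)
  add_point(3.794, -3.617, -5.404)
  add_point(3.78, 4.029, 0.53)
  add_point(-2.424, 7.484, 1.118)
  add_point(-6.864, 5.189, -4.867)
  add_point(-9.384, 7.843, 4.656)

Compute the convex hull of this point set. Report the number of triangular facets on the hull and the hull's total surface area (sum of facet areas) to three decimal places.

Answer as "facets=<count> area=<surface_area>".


Points on the hull: [0, 2, 3, 4, 5, 6, 7, 8, 9, 10, 11] (11 of 12).

Area of each hull facet:
  f1: (p6, p4, p11) → 157.9041
  f2: (p5, p6, p4) → 54.9652
  f3: (p5, p3, p4) → 41.4826
  f4: (p0, p5, p6) → 39.0490
  f5: (p0, p5, p3) → 40.3647
  f6: (p9, p4, p11) → 55.2988
  f7: (p8, p3, p4) → 49.3598
  f8: (p8, p2, p3) → 23.2211
  f9: (p8, p9, p4) → 33.6217
  f10: (p8, p9, p2) → 5.9580
  f11: (p10, p2, p3) → 45.6739
  f12: (p10, p6, p11) → 73.3581
  f13: (p10, p9, p11) → 30.1452
  f14: (p10, p9, p2) → 7.7142
  f15: (p7, p0, p3) → 8.9740
  f16: (p7, p10, p3) → 26.8331
  f17: (p7, p0, p6) → 20.2433
  f18: (p7, p10, p6) → 78.8921
Σ area = 793.059

Euler: V−E+F = 11−27+18 = 2.

facets=18 area=793.059


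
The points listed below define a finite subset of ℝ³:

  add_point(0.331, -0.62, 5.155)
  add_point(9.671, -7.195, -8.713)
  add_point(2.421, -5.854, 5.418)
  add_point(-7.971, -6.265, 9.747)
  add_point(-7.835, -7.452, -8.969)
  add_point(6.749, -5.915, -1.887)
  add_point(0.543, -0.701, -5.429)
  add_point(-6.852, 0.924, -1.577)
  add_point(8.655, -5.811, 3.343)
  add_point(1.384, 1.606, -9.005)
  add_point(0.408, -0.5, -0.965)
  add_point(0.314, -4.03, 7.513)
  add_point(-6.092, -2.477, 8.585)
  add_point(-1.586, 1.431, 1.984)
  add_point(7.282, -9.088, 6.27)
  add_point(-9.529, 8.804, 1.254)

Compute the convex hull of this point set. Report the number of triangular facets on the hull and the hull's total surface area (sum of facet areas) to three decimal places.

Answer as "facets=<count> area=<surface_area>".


facets=16 area=1041.042

Points on the hull: [0, 1, 3, 4, 8, 9, 11, 12, 14, 15] (10 of 16).

Triangle areas on the boundary:
  f1: (p4, p3, p15) → 146.8407
  f2: (p4, p14, p1) → 132.4719
  f3: (p4, p14, p3) → 144.8385
  f4: (p8, p14, p1) → 22.9624
  f5: (p11, p14, p3) → 29.7059
  f6: (p11, p8, p14) → 19.9526
  f7: (p9, p4, p15) → 105.8868
  f8: (p9, p4, p1) → 78.1230
  f9: (p9, p8, p15) → 134.0337
  f10: (p9, p8, p1) → 73.1292
  f11: (p12, p3, p15) → 20.6243
  f12: (p12, p11, p3) → 14.1673
  f13: (p0, p8, p15) → 34.1702
  f14: (p0, p11, p8) → 19.5834
  f15: (p0, p12, p15) → 50.7720
  f16: (p0, p12, p11) → 13.7795
Σ area = 1041.042

Check V−E+F: 10 − 24 + 16 = 2.


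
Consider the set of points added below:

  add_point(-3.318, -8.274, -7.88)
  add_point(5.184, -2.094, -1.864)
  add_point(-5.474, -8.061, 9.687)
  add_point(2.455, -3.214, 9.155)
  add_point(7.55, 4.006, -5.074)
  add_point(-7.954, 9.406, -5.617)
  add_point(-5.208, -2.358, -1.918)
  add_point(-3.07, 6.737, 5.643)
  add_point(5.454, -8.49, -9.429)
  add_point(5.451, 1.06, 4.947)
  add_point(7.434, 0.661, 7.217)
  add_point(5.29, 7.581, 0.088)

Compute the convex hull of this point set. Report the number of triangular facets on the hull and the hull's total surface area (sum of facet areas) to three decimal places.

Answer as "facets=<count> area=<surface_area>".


facets=14 area=1039.720

Extreme-point indices: [0, 2, 3, 4, 5, 7, 8, 10, 11] — 9 of 12 on the boundary.

Per-facet area ½‖(b−a)×(c−a)‖:
  f1: (p8, p4, p5) → 108.8266
  f2: (p7, p2, p5) → 90.3712
  f3: (p0, p2, p5) → 160.7824
  f4: (p0, p8, p5) → 78.4649
  f5: (p0, p8, p2) → 75.4022
  f6: (p10, p8, p4) → 85.1429
  f7: (p3, p7, p2) → 55.3485
  f8: (p3, p10, p7) → 38.2811
  f9: (p3, p8, p2) → 90.8983
  f10: (p3, p10, p8) → 62.6871
  f11: (p11, p10, p4) → 33.7217
  f12: (p11, p10, p7) → 49.3055
  f13: (p11, p4, p5) → 48.3741
  f14: (p11, p7, p5) → 62.1131
Σ area = 1039.720

Euler: V−E+F = 9−21+14 = 2.


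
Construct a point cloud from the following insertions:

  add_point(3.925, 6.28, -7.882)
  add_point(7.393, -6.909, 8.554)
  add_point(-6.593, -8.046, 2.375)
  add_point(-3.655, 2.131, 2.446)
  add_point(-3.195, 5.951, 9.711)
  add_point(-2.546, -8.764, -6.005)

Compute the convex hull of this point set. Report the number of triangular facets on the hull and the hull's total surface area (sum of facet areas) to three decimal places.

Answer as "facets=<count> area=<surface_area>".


facets=8 area=702.413

Extreme-point indices: [0, 1, 2, 3, 4, 5] — 6 of 6 on the boundary.

Area of each hull facet:
  f1: (p4, p1, p2) → 111.3455
  f2: (p0, p4, p1) → 151.7322
  f3: (p5, p1, p2) → 71.5258
  f4: (p5, p0, p1) → 142.4428
  f5: (p3, p4, p2) → 38.4821
  f6: (p3, p0, p4) → 47.8368
  f7: (p3, p5, p2) → 49.3950
  f8: (p3, p5, p0) → 89.6527
Σ area = 702.413

Euler: V−E+F = 6−12+8 = 2.


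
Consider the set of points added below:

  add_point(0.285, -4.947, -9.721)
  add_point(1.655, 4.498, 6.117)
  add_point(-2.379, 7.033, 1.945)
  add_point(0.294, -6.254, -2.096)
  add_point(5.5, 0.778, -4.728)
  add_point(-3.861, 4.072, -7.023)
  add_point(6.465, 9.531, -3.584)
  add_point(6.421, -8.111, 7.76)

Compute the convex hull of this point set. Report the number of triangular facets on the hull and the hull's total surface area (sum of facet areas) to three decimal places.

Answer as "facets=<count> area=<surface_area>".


Hull vertices (8/8): indices [0, 1, 2, 3, 4, 5, 6, 7].

Facet areas (half cross-product norm):
  f1: (p0, p6, p5) → 62.1295
  f2: (p2, p6, p5) → 49.1590
  f3: (p3, p0, p5) → 39.5479
  f4: (p3, p0, p7) → 23.6634
  f5: (p3, p2, p5) → 57.3366
  f6: (p3, p2, p7) → 83.1068
  f7: (p4, p7, p6) → 60.5649
  f8: (p4, p0, p6) → 27.3476
  f9: (p4, p0, p7) → 70.2787
  f10: (p1, p7, p6) → 75.9964
  f11: (p1, p2, p6) → 33.8146
  f12: (p1, p2, p7) → 31.7263
Σ area = 614.672

Check V−E+F: 8 − 18 + 12 = 2.

facets=12 area=614.672


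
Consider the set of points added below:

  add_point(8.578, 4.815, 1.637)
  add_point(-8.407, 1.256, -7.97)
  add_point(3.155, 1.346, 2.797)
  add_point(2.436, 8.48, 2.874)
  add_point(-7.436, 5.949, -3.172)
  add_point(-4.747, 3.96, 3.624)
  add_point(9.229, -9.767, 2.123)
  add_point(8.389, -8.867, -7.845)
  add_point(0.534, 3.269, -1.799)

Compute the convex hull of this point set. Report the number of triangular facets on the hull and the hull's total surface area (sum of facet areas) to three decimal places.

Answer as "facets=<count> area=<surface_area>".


facets=12 area=713.383

Points on the hull: [0, 1, 2, 3, 4, 5, 6, 7] (8 of 9).

Triangle areas on the boundary:
  f1: (p5, p6, p1) → 122.3417
  f2: (p7, p6, p1) → 97.7218
  f3: (p4, p5, p1) → 22.1837
  f4: (p4, p5, p3) → 32.1607
  f5: (p2, p3, p6) → 17.7810
  f6: (p2, p5, p6) → 36.1603
  f7: (p2, p5, p3) → 27.3953
  f8: (p0, p3, p6) → 44.7408
  f9: (p0, p7, p6) → 72.7558
  f10: (p0, p7, p1) → 148.8230
  f11: (p0, p4, p1) → 54.3305
  f12: (p0, p4, p3) → 36.9889
Σ area = 713.383

Check V−E+F: 8 − 18 + 12 = 2.


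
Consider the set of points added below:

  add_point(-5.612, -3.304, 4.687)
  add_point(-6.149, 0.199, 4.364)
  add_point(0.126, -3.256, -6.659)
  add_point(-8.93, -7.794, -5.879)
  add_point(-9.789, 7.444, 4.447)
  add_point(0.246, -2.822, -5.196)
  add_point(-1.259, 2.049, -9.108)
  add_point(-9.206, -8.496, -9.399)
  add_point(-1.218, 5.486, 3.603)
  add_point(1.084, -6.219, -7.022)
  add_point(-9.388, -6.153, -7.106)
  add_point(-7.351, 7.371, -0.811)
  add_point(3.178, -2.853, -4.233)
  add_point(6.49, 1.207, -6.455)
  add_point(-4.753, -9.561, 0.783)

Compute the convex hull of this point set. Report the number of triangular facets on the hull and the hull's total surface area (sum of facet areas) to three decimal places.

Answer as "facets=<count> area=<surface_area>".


facets=20 area=715.543

Points on the hull: [0, 3, 4, 6, 7, 8, 9, 10, 11, 12, 13, 14] (12 of 15).

Per-facet area ½‖(b−a)×(c−a)‖:
  f1: (p3, p14, p7) → 8.6012
  f2: (p9, p14, p7) → 49.9445
  f3: (p9, p6, p13) → 33.0229
  f4: (p9, p6, p7) → 47.4938
  f5: (p11, p6, p13) → 45.3390
  f6: (p11, p8, p4) → 22.2018
  f7: (p11, p8, p13) → 51.7923
  f8: (p11, p7, p4) → 48.2312
  f9: (p11, p6, p7) → 76.3548
  f10: (p12, p8, p13) → 34.8698
  f11: (p12, p9, p13) → 11.7630
  f12: (p12, p9, p14) → 24.9554
  f13: (p10, p7, p4) → 2.2717
  f14: (p10, p3, p4) → 18.2676
  f15: (p10, p3, p7) → 3.4015
  f16: (p0, p12, p14) → 42.1092
  f17: (p0, p12, p8) → 56.1665
  f18: (p0, p8, p4) → 42.3336
  f19: (p0, p3, p4) → 67.0483
  f20: (p0, p3, p14) → 29.3751
Σ area = 715.543

Euler characteristic 12−30+20 = 2 ✓


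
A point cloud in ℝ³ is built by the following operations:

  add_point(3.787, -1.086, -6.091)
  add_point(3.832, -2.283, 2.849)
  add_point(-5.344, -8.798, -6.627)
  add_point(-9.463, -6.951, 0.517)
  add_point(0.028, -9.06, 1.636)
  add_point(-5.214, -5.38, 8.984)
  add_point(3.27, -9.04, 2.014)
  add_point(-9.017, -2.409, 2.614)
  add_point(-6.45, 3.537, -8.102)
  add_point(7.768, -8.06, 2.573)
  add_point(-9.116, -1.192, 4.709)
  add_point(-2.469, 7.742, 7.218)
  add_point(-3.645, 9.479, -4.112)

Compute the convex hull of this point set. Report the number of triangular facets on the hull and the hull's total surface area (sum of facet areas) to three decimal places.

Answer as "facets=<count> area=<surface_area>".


facets=20 area=879.595

Extreme-point indices: [0, 2, 3, 4, 5, 6, 7, 8, 9, 10, 11, 12] — 12 of 13 on the boundary.

Facet areas (half cross-product norm):
  f1: (p10, p5, p3) → 25.3596
  f2: (p4, p2, p3) → 37.4679
  f3: (p4, p5, p3) → 40.8375
  f4: (p0, p2, p9) → 70.3762
  f5: (p7, p10, p3) → 3.5630
  f6: (p11, p10, p12) → 64.9413
  f7: (p11, p10, p5) → 40.7729
  f8: (p11, p0, p12) → 75.2516
  f9: (p11, p5, p9) → 99.3777
  f10: (p11, p0, p9) → 100.2797
  f11: (p6, p2, p9) → 18.1960
  f12: (p6, p4, p2) → 12.3890
  f13: (p6, p5, p9) → 22.0201
  f14: (p6, p4, p5) → 14.2498
  f15: (p8, p0, p12) → 43.6150
  f16: (p8, p0, p2) → 61.5815
  f17: (p8, p2, p3) → 52.0248
  f18: (p8, p7, p3) → 31.3154
  f19: (p8, p10, p12) → 52.9127
  f20: (p8, p7, p10) → 13.0631
Σ area = 879.595

Euler: V−E+F = 12−30+20 = 2.


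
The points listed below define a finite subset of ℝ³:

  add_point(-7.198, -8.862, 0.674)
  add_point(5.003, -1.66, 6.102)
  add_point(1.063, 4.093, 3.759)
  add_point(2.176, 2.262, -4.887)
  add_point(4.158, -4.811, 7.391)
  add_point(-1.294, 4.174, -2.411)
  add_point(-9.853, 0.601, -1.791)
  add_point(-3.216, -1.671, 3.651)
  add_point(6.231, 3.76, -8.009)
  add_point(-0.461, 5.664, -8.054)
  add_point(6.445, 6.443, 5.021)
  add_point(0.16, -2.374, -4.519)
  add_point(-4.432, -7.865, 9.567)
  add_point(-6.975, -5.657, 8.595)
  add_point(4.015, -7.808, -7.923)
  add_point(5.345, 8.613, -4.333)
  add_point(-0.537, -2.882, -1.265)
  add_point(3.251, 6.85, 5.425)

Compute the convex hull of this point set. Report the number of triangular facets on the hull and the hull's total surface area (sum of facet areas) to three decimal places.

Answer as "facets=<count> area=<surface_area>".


facets=20 area=939.696

Extreme-point indices: [0, 1, 4, 6, 8, 9, 10, 12, 13, 14, 15, 17] — 12 of 18 on the boundary.

Per-facet area ½‖(b−a)×(c−a)‖:
  f1: (p13, p0, p6) → 43.0043
  f2: (p15, p9, p6) → 40.2494
  f3: (p14, p0, p6) → 71.7807
  f4: (p14, p9, p6) → 86.7784
  f5: (p17, p13, p6) → 94.0906
  f6: (p17, p15, p6) → 80.5838
  f7: (p17, p15, p10) → 15.6791
  f8: (p8, p15, p9) → 20.0449
  f9: (p8, p14, p9) → 40.8179
  f10: (p8, p15, p10) → 27.4421
  f11: (p1, p8, p10) → 55.0790
  f12: (p1, p8, p14) → 82.8705
  f13: (p12, p13, p0) → 14.9693
  f14: (p12, p14, p0) → 62.5334
  f15: (p12, p17, p10) → 25.8527
  f16: (p12, p17, p13) → 28.7589
  f17: (p4, p1, p14) → 26.8925
  f18: (p4, p12, p14) → 72.2270
  f19: (p4, p1, p10) → 3.7330
  f20: (p4, p12, p10) → 46.3088
Σ area = 939.696

Euler: V−E+F = 12−30+20 = 2.


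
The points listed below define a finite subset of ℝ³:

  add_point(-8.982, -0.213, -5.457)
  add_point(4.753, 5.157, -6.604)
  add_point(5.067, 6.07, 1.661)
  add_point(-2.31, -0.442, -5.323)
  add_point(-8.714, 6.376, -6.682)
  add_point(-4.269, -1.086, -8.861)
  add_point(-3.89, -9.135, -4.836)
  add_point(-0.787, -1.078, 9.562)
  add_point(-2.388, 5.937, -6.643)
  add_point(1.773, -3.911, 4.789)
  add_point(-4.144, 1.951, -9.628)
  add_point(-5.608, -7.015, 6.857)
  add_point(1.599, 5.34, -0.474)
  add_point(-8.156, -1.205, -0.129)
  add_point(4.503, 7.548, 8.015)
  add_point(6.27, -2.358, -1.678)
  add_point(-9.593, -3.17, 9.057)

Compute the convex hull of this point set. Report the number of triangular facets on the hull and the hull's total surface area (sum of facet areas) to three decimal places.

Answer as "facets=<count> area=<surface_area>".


14 of the 17 inputs are extreme points: [0, 1, 2, 4, 5, 6, 7, 8, 9, 10, 11, 14, 15, 16].

Triangle areas on the boundary:
  f1: (p7, p14, p16) → 33.6688
  f2: (p4, p14, p16) → 149.7284
  f3: (p1, p6, p15) → 56.6034
  f4: (p9, p14, p15) → 48.8112
  f5: (p9, p7, p14) → 31.2352
  f6: (p9, p6, p15) → 47.3703
  f7: (p0, p4, p10) → 20.1202
  f8: (p0, p6, p16) → 74.5575
  f9: (p0, p4, p16) → 46.0604
  f10: (p2, p14, p15) → 24.5235
  f11: (p2, p1, p15) → 33.8067
  f12: (p2, p1, p14) → 4.6480
  f13: (p5, p1, p10) → 14.9668
  f14: (p5, p1, p6) → 46.7823
  f15: (p5, p0, p10) → 9.2107
  f16: (p5, p0, p6) → 26.3634
  f17: (p8, p4, p10) → 16.0579
  f18: (p8, p1, p10) → 18.3553
  f19: (p8, p4, p14) → 46.8117
  f20: (p8, p1, p14) → 53.1913
  f21: (p11, p6, p16) → 29.4127
  f22: (p11, p9, p6) → 47.2839
  f23: (p11, p7, p16) → 23.6902
  f24: (p11, p9, p7) → 23.2177
Σ area = 926.477

Euler characteristic 14−36+24 = 2 ✓

facets=24 area=926.477


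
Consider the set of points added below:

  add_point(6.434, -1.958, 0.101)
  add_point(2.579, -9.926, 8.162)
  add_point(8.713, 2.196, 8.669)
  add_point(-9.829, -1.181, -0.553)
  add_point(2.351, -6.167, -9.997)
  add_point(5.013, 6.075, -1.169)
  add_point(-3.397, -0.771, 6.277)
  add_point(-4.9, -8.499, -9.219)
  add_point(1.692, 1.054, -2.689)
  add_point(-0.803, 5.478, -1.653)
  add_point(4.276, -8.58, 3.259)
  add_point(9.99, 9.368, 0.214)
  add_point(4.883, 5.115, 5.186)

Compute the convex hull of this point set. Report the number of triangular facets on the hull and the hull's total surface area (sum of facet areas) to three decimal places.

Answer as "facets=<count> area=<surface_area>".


Extreme-point indices: [0, 1, 2, 3, 4, 6, 7, 9, 10, 11, 12] — 11 of 13 on the boundary.

Facet areas (half cross-product norm):
  f1: (p9, p4, p11) → 84.1896
  f2: (p6, p1, p3) → 46.3473
  f3: (p6, p2, p1) → 65.8901
  f4: (p6, p9, p3) → 45.7267
  f5: (p10, p2, p1) → 34.3608
  f6: (p7, p9, p3) → 69.6412
  f7: (p7, p9, p4) → 56.1446
  f8: (p7, p1, p3) → 105.3537
  f9: (p7, p10, p1) → 34.6507
  f10: (p7, p10, p4) → 52.0949
  f11: (p12, p9, p11) → 36.7971
  f12: (p12, p6, p9) → 41.4326
  f13: (p12, p2, p11) → 24.1339
  f14: (p12, p6, p2) → 29.8835
  f15: (p0, p2, p11) → 50.8937
  f16: (p0, p10, p2) → 37.3402
  f17: (p0, p4, p11) → 61.6576
  f18: (p0, p10, p4) → 44.5849
Σ area = 921.123

Check V−E+F: 11 − 27 + 18 = 2.

facets=18 area=921.123


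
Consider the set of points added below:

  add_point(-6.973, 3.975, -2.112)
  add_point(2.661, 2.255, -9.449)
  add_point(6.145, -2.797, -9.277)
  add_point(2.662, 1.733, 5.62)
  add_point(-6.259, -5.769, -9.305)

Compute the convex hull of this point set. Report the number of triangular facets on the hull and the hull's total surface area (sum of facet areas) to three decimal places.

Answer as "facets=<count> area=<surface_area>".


Points on the hull: [0, 1, 2, 3, 4] (5 of 5).

Area of each hull facet:
  f1: (p3, p4, p0) → 74.9686
  f2: (p3, p4, p2) → 100.6942
  f3: (p1, p4, p0) → 63.6040
  f4: (p1, p4, p2) → 36.5254
  f5: (p1, p3, p0) → 74.1419
  f6: (p1, p3, p2) → 46.2100
Σ area = 396.144

Euler characteristic 5−9+6 = 2 ✓

facets=6 area=396.144


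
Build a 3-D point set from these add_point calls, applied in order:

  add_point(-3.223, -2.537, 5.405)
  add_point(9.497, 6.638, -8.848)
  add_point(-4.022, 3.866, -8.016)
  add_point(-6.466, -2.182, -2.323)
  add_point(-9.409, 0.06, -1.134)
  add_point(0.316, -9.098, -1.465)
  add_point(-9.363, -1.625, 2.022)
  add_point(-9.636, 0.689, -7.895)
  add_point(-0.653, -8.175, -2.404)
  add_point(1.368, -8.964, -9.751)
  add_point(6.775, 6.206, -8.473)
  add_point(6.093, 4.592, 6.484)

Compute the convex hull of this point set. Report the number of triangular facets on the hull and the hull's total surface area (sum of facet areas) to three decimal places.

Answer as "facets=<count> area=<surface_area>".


10 of the 12 inputs are extreme points: [0, 1, 2, 4, 5, 6, 7, 9, 10, 11].

Per-facet area ½‖(b−a)×(c−a)‖:
  f1: (p9, p1, p7) → 126.1078
  f2: (p2, p1, p7) → 13.8260
  f3: (p6, p9, p7) → 75.0755
  f4: (p6, p0, p11) → 31.5500
  f5: (p5, p0, p11) → 58.7611
  f6: (p5, p9, p1) → 73.5609
  f7: (p5, p11, p1) → 128.1875
  f8: (p5, p6, p9) → 49.5816
  f9: (p5, p6, p0) → 35.7629
  f10: (p10, p11, p1) → 20.5419
  f11: (p10, p2, p1) → 1.6761
  f12: (p10, p2, p11) → 82.7695
  f13: (p4, p2, p7) → 21.9030
  f14: (p4, p6, p7) → 4.7113
  f15: (p4, p2, p11) → 81.6093
  f16: (p4, p6, p11) → 30.7782
Σ area = 836.403

Euler characteristic 10−24+16 = 2 ✓

facets=16 area=836.403


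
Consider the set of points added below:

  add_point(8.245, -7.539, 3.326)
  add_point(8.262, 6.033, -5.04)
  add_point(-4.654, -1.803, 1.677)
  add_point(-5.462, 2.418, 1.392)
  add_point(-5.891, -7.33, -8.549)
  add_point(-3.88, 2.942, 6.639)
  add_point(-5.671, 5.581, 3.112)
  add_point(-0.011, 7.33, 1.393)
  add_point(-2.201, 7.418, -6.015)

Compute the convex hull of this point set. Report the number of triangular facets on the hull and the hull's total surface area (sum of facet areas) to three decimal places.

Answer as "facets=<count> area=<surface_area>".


8 of the 9 inputs are extreme points: [0, 1, 2, 4, 5, 6, 7, 8].

Per-facet area ½‖(b−a)×(c−a)‖:
  f1: (p0, p1, p4) → 138.0736
  f2: (p8, p1, p4) → 81.0240
  f3: (p2, p0, p4) → 83.0701
  f4: (p2, p5, p0) → 48.8899
  f5: (p7, p8, p1) → 38.0438
  f6: (p7, p0, p1) → 82.1925
  f7: (p7, p5, p0) → 63.6452
  f8: (p6, p7, p5) → 14.6635
  f9: (p6, p7, p8) → 23.8256
  f10: (p6, p2, p5) → 16.1157
  f11: (p6, p8, p4) → 76.1056
  f12: (p6, p2, p4) → 35.1165
Σ area = 700.766

Euler: V−E+F = 8−18+12 = 2.

facets=12 area=700.766


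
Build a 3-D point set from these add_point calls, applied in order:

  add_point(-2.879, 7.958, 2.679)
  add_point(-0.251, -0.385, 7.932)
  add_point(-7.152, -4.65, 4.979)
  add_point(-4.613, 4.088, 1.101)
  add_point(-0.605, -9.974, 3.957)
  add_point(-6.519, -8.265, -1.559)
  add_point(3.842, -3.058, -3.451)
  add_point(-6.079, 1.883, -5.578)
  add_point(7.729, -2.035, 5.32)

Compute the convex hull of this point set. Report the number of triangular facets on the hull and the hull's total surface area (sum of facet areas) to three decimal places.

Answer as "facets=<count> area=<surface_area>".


Points on the hull: [0, 1, 2, 3, 4, 5, 6, 7, 8] (9 of 9).

Triangle areas on the boundary:
  f1: (p5, p7, p2) → 40.6366
  f2: (p1, p0, p2) → 44.0333
  f3: (p1, p0, p8) → 42.3719
  f4: (p3, p0, p2) → 15.5945
  f5: (p3, p7, p2) → 35.5033
  f6: (p3, p7, p0) → 12.1414
  f7: (p4, p5, p2) → 28.0949
  f8: (p4, p1, p2) → 35.3792
  f9: (p4, p1, p8) → 42.8736
  f10: (p6, p5, p7) → 55.3329
  f11: (p6, p0, p8) → 66.1151
  f12: (p6, p7, p0) → 59.8244
  f13: (p6, p4, p8) → 49.3763
  f14: (p6, p4, p5) → 43.7963
Σ area = 571.074

Check V−E+F: 9 − 21 + 14 = 2.

facets=14 area=571.074


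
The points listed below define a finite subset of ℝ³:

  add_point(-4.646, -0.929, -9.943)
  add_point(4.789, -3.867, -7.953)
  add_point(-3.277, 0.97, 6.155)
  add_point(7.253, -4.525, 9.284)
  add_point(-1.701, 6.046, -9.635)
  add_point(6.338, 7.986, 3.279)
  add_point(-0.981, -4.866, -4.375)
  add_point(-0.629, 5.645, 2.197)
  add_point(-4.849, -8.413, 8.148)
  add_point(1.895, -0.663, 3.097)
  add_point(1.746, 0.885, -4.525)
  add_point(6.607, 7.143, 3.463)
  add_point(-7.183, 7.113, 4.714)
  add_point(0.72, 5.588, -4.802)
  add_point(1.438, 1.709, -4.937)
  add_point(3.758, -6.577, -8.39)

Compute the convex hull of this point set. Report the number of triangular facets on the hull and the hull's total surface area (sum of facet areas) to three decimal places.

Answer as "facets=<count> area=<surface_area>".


facets=14 area=956.286

9 of the 16 inputs are extreme points: [0, 1, 3, 4, 5, 8, 11, 12, 15].

Facet areas (half cross-product norm):
  f1: (p8, p3, p12) → 101.5767
  f2: (p0, p8, p12) → 129.7928
  f3: (p5, p3, p12) → 94.6775
  f4: (p4, p1, p5) → 87.5940
  f5: (p4, p0, p12) → 58.2982
  f6: (p4, p5, p12) → 93.8312
  f7: (p15, p0, p8) → 94.2242
  f8: (p15, p4, p0) → 38.1600
  f9: (p15, p4, p1) → 14.6078
  f10: (p15, p8, p3) → 110.2271
  f11: (p15, p1, p3) → 25.2081
  f12: (p11, p5, p3) → 2.0274
  f13: (p11, p1, p3) → 99.6699
  f14: (p11, p1, p5) → 6.3914
Σ area = 956.286

Euler characteristic 9−21+14 = 2 ✓


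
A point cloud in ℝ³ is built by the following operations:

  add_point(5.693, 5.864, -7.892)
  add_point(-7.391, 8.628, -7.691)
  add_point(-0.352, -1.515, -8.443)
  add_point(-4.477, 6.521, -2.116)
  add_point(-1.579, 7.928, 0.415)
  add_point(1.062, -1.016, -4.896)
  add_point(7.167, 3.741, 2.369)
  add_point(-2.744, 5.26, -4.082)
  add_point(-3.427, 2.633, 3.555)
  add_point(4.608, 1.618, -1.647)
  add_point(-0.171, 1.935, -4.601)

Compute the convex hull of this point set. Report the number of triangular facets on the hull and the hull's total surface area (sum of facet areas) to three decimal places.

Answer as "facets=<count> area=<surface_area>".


Extreme-point indices: [0, 1, 2, 4, 5, 6, 8, 9] — 8 of 11 on the boundary.

Per-facet area ½‖(b−a)×(c−a)‖:
  f1: (p8, p2, p1) → 72.1311
  f2: (p0, p2, p1) → 56.7841
  f3: (p4, p8, p1) → 30.7854
  f4: (p4, p8, p6) → 31.2032
  f5: (p4, p0, p1) → 54.8946
  f6: (p4, p0, p6) → 47.9722
  f7: (p5, p8, p6) → 47.9108
  f8: (p5, p8, p2) → 15.0645
  f9: (p9, p0, p6) → 18.7460
  f10: (p9, p0, p2) → 32.1215
  f11: (p9, p5, p6) → 3.5104
  f12: (p9, p5, p2) → 5.6387
Σ area = 416.762

Euler: V−E+F = 8−18+12 = 2.

facets=12 area=416.762


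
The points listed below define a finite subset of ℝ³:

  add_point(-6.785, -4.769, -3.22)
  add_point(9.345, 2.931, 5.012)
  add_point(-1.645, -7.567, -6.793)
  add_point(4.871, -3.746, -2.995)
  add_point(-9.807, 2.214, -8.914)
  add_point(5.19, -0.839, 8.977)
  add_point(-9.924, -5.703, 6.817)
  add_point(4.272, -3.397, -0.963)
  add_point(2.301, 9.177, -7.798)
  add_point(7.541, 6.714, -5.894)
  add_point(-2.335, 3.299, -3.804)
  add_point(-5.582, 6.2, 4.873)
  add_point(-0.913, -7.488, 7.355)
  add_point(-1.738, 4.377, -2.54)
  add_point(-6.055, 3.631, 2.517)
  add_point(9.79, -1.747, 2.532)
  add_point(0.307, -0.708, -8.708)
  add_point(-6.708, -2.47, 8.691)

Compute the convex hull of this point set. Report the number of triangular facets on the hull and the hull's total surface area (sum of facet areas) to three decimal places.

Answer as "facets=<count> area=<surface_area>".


Hull vertices (14/18): indices [0, 1, 2, 3, 4, 5, 6, 8, 9, 11, 12, 15, 16, 17].

Triangle areas on the boundary:
  f1: (p11, p4, p6) → 93.8837
  f2: (p11, p4, p8) → 93.6099
  f3: (p12, p2, p6) → 64.8013
  f4: (p12, p2, p15) → 87.5815
  f5: (p0, p2, p6) → 26.4664
  f6: (p0, p4, p6) → 42.2229
  f7: (p0, p4, p2) → 31.7385
  f8: (p16, p4, p8) → 53.1359
  f9: (p16, p4, p2) → 38.8739
  f10: (p16, p9, p8) → 30.2508
  f11: (p17, p11, p6) → 20.0760
  f12: (p17, p12, p6) → 19.1814
  f13: (p3, p2, p15) → 11.3649
  f14: (p3, p9, p15) → 41.8765
  f15: (p3, p16, p2) → 26.9050
  f16: (p3, p16, p9) → 40.3940
  f17: (p5, p17, p11) → 55.7546
  f18: (p5, p12, p15) → 36.0806
  f19: (p5, p17, p12) → 35.6763
  f20: (p1, p11, p8) → 103.4412
  f21: (p1, p9, p8) → 29.6144
  f22: (p1, p5, p11) → 46.3853
  f23: (p1, p9, p15) → 30.7441
  f24: (p1, p5, p15) → 18.0073
Σ area = 1078.066

Euler: V−E+F = 14−36+24 = 2.

facets=24 area=1078.066


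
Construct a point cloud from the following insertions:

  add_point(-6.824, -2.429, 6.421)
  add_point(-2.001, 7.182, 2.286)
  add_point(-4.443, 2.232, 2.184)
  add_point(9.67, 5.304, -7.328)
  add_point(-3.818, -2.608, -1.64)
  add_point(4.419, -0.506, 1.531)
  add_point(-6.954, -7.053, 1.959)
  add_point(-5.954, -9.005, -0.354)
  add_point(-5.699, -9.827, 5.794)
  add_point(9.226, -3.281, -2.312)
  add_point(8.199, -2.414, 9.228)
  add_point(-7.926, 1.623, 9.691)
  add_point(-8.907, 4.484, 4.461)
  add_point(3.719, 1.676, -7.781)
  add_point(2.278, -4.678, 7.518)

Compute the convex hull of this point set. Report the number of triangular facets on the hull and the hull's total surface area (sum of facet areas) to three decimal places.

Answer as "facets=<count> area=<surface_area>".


Points on the hull: [1, 3, 4, 6, 7, 8, 9, 10, 11, 12, 13] (11 of 15).

Triangle areas on the boundary:
  f1: (p1, p11, p12) → 22.5134
  f2: (p13, p1, p12) → 43.7253
  f3: (p13, p1, p3) → 44.5208
  f4: (p6, p7, p12) → 11.6084
  f5: (p6, p7, p8) → 7.7262
  f6: (p6, p11, p12) → 34.4570
  f7: (p6, p11, p8) → 28.4688
  f8: (p9, p7, p8) → 50.3123
  f9: (p9, p13, p3) → 30.9800
  f10: (p9, p13, p7) → 71.8767
  f11: (p10, p1, p11) → 83.0056
  f12: (p10, p11, p8) → 93.2453
  f13: (p10, p1, p3) → 113.7722
  f14: (p10, p9, p8) → 92.2911
  f15: (p10, p9, p3) → 51.9142
  f16: (p4, p7, p12) → 34.0438
  f17: (p4, p13, p12) → 51.8089
  f18: (p4, p13, p7) → 25.8767
Σ area = 892.147

Euler characteristic 11−27+18 = 2 ✓

facets=18 area=892.147


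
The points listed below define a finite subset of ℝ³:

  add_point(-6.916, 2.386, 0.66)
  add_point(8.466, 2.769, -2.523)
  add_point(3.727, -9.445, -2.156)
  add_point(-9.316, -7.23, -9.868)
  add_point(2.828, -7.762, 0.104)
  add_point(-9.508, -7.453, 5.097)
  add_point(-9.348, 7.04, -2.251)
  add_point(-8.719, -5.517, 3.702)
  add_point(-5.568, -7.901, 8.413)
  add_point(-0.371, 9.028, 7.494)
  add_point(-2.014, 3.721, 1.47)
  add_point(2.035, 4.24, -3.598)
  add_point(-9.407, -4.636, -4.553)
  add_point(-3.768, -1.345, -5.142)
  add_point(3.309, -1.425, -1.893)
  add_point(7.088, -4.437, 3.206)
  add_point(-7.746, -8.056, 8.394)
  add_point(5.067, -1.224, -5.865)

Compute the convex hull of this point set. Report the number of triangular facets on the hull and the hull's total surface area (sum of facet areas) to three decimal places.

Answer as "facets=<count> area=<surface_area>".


facets=20 area=1040.421

Hull vertices (12/18): indices [1, 2, 3, 5, 6, 8, 9, 11, 12, 15, 16, 17].

Per-facet area ½‖(b−a)×(c−a)‖:
  f1: (p15, p9, p1) → 67.5585
  f2: (p12, p3, p5) → 20.0046
  f3: (p12, p6, p5) → 59.5826
  f4: (p12, p6, p3) → 28.0511
  f5: (p11, p6, p3) → 92.0201
  f6: (p11, p9, p1) → 40.8271
  f7: (p11, p6, p9) → 67.1208
  f8: (p8, p15, p9) → 107.2051
  f9: (p2, p15, p1) → 37.2259
  f10: (p2, p8, p15) → 54.6747
  f11: (p17, p2, p1) → 25.4476
  f12: (p17, p2, p3) → 68.2553
  f13: (p17, p11, p1) → 18.3317
  f14: (p17, p11, p3) → 53.4794
  f15: (p16, p2, p8) → 11.8713
  f16: (p16, p8, p9) → 18.0650
  f17: (p16, p3, p5) → 14.1247
  f18: (p16, p2, p3) → 114.3770
  f19: (p16, p6, p5) → 26.0676
  f20: (p16, p6, p9) → 116.1310
Σ area = 1040.421

Euler: V−E+F = 12−30+20 = 2.


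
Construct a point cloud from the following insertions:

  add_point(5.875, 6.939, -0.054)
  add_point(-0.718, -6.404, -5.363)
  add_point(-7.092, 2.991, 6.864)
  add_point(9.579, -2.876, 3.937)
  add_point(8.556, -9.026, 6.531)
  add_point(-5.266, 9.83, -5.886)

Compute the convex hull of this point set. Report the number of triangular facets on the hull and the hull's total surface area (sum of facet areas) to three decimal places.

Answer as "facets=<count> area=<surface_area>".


Points on the hull: [0, 1, 2, 3, 4, 5] (6 of 6).

Triangle areas on the boundary:
  f1: (p4, p3, p2) → 60.2124
  f2: (p1, p5, p2) → 110.1574
  f3: (p1, p4, p2) → 123.9321
  f4: (p1, p4, p3) → 48.1670
  f5: (p0, p3, p2) → 84.9117
  f6: (p0, p5, p2) → 86.5495
  f7: (p0, p1, p3) → 77.7354
  f8: (p0, p1, p5) → 96.4835
Σ area = 688.149

Euler characteristic 6−12+8 = 2 ✓

facets=8 area=688.149


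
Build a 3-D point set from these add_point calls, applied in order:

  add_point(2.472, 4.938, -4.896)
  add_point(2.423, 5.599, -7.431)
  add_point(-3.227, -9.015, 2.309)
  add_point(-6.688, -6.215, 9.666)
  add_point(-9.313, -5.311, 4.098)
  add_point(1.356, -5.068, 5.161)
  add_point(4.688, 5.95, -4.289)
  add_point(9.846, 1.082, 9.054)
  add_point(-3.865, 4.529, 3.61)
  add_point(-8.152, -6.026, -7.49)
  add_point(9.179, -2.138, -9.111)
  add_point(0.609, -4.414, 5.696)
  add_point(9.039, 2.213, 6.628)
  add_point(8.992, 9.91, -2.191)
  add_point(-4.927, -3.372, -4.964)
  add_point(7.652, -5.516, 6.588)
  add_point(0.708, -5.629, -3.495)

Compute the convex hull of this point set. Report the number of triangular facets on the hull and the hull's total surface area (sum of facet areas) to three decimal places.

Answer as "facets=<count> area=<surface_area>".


Points on the hull: [1, 2, 3, 4, 7, 8, 9, 10, 13, 15] (10 of 17).

Area of each hull facet:
  f1: (p10, p13, p7) → 98.4612
  f2: (p8, p13, p7) → 95.3846
  f3: (p8, p9, p4) → 65.6328
  f4: (p15, p10, p7) → 59.1426
  f5: (p1, p10, p13) → 49.1355
  f6: (p1, p9, p10) → 81.2530
  f7: (p1, p8, p13) → 59.9153
  f8: (p1, p8, p9) → 92.2318
  f9: (p3, p8, p4) → 34.9968
  f10: (p3, p8, p7) → 94.5516
  f11: (p3, p15, p7) → 52.2574
  f12: (p2, p3, p15) → 52.4345
  f13: (p2, p9, p4) → 40.0599
  f14: (p2, p3, p4) → 22.3670
  f15: (p2, p9, p10) → 97.1547
  f16: (p2, p15, p10) → 96.4939
Σ area = 1091.473

Euler characteristic 10−24+16 = 2 ✓

facets=16 area=1091.473


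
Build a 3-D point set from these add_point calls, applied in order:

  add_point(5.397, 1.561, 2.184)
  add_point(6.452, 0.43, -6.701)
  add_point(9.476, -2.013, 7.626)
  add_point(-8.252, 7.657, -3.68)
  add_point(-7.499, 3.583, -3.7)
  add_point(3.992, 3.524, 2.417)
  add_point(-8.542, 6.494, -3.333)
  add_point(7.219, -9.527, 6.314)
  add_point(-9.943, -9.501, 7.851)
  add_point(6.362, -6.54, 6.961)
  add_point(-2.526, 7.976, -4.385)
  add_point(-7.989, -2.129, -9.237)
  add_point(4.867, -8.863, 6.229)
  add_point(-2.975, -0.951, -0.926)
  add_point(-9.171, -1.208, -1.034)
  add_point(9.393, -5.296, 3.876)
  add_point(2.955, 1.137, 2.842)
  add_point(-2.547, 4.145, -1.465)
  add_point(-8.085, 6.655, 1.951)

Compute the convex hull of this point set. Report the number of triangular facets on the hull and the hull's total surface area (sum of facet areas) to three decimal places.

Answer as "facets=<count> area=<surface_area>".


facets=20 area=1023.055

Points on the hull: [1, 2, 3, 5, 6, 7, 8, 10, 11, 14, 15, 18] (12 of 19).

Facet areas (half cross-product norm):
  f1: (p7, p2, p8) → 66.0538
  f2: (p7, p11, p8) → 158.4375
  f3: (p18, p2, p8) → 161.6844
  f4: (p5, p18, p2) → 39.6898
  f5: (p5, p18, p10) → 43.9908
  f6: (p14, p11, p8) → 38.5226
  f7: (p3, p11, p10) → 32.5008
  f8: (p3, p18, p10) → 16.4465
  f9: (p1, p7, p11) → 121.7273
  f10: (p1, p11, p10) → 72.0145
  f11: (p1, p5, p10) → 49.2067
  f12: (p1, p5, p2) → 45.8071
  f13: (p6, p14, p11) → 33.0281
  f14: (p6, p3, p11) → 5.2294
  f15: (p6, p14, p8) → 24.7596
  f16: (p6, p18, p8) → 43.7539
  f17: (p6, p3, p18) → 3.2229
  f18: (p15, p7, p2) → 13.0924
  f19: (p15, p1, p2) → 28.9989
  f20: (p15, p1, p7) → 24.8878
Σ area = 1023.055

Check V−E+F: 12 − 30 + 20 = 2.


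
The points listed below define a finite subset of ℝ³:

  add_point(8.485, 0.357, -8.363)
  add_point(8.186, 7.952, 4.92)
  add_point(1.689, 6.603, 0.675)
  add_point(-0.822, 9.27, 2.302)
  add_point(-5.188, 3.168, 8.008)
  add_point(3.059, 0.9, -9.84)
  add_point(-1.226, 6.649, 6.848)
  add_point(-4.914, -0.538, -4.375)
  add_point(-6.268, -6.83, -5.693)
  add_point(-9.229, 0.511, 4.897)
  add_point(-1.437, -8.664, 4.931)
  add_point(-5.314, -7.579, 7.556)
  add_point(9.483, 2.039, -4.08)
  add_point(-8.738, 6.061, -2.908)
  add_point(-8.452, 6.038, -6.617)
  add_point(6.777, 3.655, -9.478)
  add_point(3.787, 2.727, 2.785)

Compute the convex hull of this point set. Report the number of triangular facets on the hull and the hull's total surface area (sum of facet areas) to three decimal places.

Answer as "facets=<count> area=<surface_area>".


Extreme-point indices: [0, 1, 3, 4, 5, 6, 8, 9, 10, 11, 12, 13, 14, 15] — 14 of 17 on the boundary.

Triangle areas on the boundary:
  f1: (p1, p10, p12) → 94.9155
  f2: (p14, p8, p9) → 73.5201
  f3: (p14, p8, p5) → 72.7856
  f4: (p15, p1, p12) → 28.8758
  f5: (p15, p14, p5) → 26.8903
  f6: (p0, p8, p5) → 30.0407
  f7: (p0, p15, p12) → 9.1172
  f8: (p0, p15, p5) → 8.9238
  f9: (p0, p10, p12) → 41.5009
  f10: (p0, p8, p10) → 97.0806
  f11: (p11, p1, p10) → 45.1210
  f12: (p11, p4, p1) → 73.7843
  f13: (p11, p4, p9) → 26.9170
  f14: (p11, p8, p9) → 58.1425
  f15: (p11, p8, p10) → 28.1628
  f16: (p13, p4, p9) → 27.3127
  f17: (p13, p14, p9) → 10.4150
  f18: (p3, p15, p1) → 67.8919
  f19: (p3, p15, p14) → 85.9403
  f20: (p3, p13, p14) → 16.5211
  f21: (p3, p13, p4) → 45.5487
  f22: (p6, p4, p1) → 14.1385
  f23: (p6, p3, p1) → 24.2296
  f24: (p6, p3, p4) → 11.7451
Σ area = 1019.521

Euler: V−E+F = 14−36+24 = 2.

facets=24 area=1019.521


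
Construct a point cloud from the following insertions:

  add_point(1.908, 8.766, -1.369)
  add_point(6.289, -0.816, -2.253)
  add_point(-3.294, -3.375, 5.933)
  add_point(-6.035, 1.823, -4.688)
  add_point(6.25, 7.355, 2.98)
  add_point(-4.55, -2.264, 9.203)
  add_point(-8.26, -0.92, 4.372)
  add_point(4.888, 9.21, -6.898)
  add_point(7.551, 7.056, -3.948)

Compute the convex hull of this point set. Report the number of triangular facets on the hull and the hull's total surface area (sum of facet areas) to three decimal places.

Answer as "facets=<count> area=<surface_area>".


facets=14 area=522.741

Points on the hull: [0, 1, 2, 3, 4, 5, 6, 7, 8] (9 of 9).

Triangle areas on the boundary:
  f1: (p5, p2, p6) → 10.3976
  f2: (p3, p2, p6) → 27.5484
  f3: (p0, p5, p6) → 47.2926
  f4: (p0, p3, p6) → 53.6690
  f5: (p1, p3, p2) → 68.7312
  f6: (p1, p5, p2) → 15.3327
  f7: (p4, p0, p5) → 49.5389
  f8: (p4, p1, p8) → 28.2194
  f9: (p4, p1, p5) → 72.9021
  f10: (p7, p0, p3) → 34.5643
  f11: (p7, p1, p8) → 15.9036
  f12: (p7, p1, p3) → 65.9791
  f13: (p7, p4, p8) → 13.6980
  f14: (p7, p4, p0) → 18.9646
Σ area = 522.741

Check V−E+F: 9 − 21 + 14 = 2.


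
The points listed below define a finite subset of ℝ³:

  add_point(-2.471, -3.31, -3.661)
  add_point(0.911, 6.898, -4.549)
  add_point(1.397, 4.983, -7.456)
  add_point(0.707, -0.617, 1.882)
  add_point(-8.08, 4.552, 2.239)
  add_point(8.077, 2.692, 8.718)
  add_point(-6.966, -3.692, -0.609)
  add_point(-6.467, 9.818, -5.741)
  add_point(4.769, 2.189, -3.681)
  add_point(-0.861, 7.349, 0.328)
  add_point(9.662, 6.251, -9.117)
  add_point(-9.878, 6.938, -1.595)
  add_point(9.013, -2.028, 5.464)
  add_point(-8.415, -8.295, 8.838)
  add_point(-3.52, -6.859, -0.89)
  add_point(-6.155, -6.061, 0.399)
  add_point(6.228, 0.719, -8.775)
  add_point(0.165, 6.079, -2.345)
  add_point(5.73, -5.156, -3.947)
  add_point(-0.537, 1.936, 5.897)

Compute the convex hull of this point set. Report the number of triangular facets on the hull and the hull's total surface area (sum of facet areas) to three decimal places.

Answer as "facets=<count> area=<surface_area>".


Points on the hull: [0, 4, 5, 6, 7, 9, 10, 11, 12, 13, 14, 15, 16, 18] (14 of 20).

Per-facet area ½‖(b−a)×(c−a)‖:
  f1: (p4, p13, p11) → 21.6042
  f2: (p4, p5, p13) → 122.6936
  f3: (p9, p7, p11) → 25.4315
  f4: (p9, p4, p11) → 19.3731
  f5: (p9, p4, p5) → 49.1872
  f6: (p9, p7, p10) → 61.1091
  f7: (p9, p5, p10) → 92.4578
  f8: (p6, p7, p11) → 31.3513
  f9: (p6, p13, p11) → 52.1076
  f10: (p16, p7, p10) → 51.7926
  f11: (p12, p5, p13) → 54.6651
  f12: (p12, p5, p10) → 48.5293
  f13: (p15, p14, p13) → 11.4561
  f14: (p15, p6, p13) → 10.5980
  f15: (p15, p6, p14) → 3.8695
  f16: (p0, p6, p14) → 10.2837
  f17: (p0, p16, p14) → 16.6585
  f18: (p0, p6, p7) → 37.6537
  f19: (p0, p16, p7) → 74.0186
  f20: (p18, p16, p14) → 34.7037
  f21: (p18, p14, p13) → 38.0813
  f22: (p18, p12, p13) → 95.7129
  f23: (p18, p16, p10) → 17.1956
  f24: (p18, p12, p10) → 68.5638
Σ area = 1049.098

Check V−E+F: 14 − 36 + 24 = 2.

facets=24 area=1049.098


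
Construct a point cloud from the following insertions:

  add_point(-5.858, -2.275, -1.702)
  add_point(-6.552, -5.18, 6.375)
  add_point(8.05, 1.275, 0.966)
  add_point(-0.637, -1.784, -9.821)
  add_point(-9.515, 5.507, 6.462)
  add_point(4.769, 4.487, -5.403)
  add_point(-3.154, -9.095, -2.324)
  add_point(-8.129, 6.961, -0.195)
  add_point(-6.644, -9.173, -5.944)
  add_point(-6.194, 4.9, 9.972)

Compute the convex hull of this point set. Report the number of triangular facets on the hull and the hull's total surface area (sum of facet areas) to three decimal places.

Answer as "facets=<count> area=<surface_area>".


facets=14 area=771.414

Points on the hull: [1, 2, 3, 4, 5, 6, 7, 8, 9] (9 of 10).

Per-facet area ½‖(b−a)×(c−a)‖:
  f1: (p1, p8, p4) → 68.4440
  f2: (p5, p3, p2) → 34.5215
  f3: (p9, p1, p4) → 25.7902
  f4: (p9, p1, p2) → 86.6011
  f5: (p9, p5, p2) → 67.6692
  f6: (p6, p1, p2) → 77.5241
  f7: (p6, p1, p8) → 23.4306
  f8: (p6, p3, p2) → 74.1496
  f9: (p6, p3, p8) → 25.5792
  f10: (p7, p5, p3) → 64.4305
  f11: (p7, p8, p4) → 59.1736
  f12: (p7, p3, p8) → 76.6482
  f13: (p7, p9, p4) → 13.7914
  f14: (p7, p9, p5) → 73.6607
Σ area = 771.414

Euler characteristic 9−21+14 = 2 ✓


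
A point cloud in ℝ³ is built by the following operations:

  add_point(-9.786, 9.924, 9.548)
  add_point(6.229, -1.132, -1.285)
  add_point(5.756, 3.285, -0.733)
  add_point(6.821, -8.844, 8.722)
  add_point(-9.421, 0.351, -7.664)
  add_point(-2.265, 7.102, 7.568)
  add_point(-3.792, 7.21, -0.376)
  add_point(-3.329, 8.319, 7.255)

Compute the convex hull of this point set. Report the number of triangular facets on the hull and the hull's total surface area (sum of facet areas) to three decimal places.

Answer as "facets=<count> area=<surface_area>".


Points on the hull: [0, 1, 2, 3, 4, 5, 6, 7] (8 of 8).

Area of each hull facet:
  f1: (p4, p3, p0) → 225.8210
  f2: (p1, p4, p3) → 98.6076
  f3: (p6, p4, p0) → 62.0910
  f4: (p5, p3, p0) → 51.9972
  f5: (p2, p1, p3) → 24.3662
  f6: (p2, p5, p3) → 92.9618
  f7: (p2, p1, p4) → 37.6114
  f8: (p2, p6, p4) → 58.0538
  f9: (p7, p6, p0) → 25.9339
  f10: (p7, p5, p0) → 4.1404
  f11: (p7, p2, p6) → 39.8756
  f12: (p7, p2, p5) → 8.4967
Σ area = 729.956

Euler: V−E+F = 8−18+12 = 2.

facets=12 area=729.956


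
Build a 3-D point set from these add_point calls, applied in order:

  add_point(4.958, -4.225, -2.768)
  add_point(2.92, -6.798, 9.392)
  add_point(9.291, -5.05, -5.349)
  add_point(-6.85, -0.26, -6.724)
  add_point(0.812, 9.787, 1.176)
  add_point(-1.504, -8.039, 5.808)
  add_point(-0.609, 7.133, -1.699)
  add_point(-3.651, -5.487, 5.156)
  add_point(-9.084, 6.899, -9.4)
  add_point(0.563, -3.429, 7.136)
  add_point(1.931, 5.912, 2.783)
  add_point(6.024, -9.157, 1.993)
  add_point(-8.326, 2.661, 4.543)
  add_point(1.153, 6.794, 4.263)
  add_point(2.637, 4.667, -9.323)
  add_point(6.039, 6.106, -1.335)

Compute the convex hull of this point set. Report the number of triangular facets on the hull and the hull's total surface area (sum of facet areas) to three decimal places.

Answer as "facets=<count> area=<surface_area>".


facets=20 area=947.904

Points on the hull: [1, 2, 3, 4, 5, 7, 8, 11, 12, 13, 14, 15] (12 of 16).

Facet areas (half cross-product norm):
  f1: (p12, p4, p8) → 80.7431
  f2: (p14, p4, p8) → 68.6930
  f3: (p13, p12, p4) → 21.7416
  f4: (p13, p12, p1) → 72.8853
  f5: (p15, p14, p2) → 50.8269
  f6: (p15, p14, p4) → 29.9858
  f7: (p15, p13, p4) → 14.5961
  f8: (p15, p1, p2) → 94.5954
  f9: (p15, p13, p1) → 54.3388
  f10: (p11, p1, p2) → 25.9631
  f11: (p11, p5, p1) → 23.0662
  f12: (p3, p12, p8) → 46.6168
  f13: (p3, p11, p5) → 66.7794
  f14: (p3, p11, p2) → 75.3566
  f15: (p3, p14, p8) → 42.5190
  f16: (p3, p14, p2) → 68.3265
  f17: (p7, p3, p12) → 53.9285
  f18: (p7, p3, p5) → 17.9026
  f19: (p7, p12, p1) → 30.1379
  f20: (p7, p5, p1) → 8.9020
Σ area = 947.904

Euler: V−E+F = 12−30+20 = 2.
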